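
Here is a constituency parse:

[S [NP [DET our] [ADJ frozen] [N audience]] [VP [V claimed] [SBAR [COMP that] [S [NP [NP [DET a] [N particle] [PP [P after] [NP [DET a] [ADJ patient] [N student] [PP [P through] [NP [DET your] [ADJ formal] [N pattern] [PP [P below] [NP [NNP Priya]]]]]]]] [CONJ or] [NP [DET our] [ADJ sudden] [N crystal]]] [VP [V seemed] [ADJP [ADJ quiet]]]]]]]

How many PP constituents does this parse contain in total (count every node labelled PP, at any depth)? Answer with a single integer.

3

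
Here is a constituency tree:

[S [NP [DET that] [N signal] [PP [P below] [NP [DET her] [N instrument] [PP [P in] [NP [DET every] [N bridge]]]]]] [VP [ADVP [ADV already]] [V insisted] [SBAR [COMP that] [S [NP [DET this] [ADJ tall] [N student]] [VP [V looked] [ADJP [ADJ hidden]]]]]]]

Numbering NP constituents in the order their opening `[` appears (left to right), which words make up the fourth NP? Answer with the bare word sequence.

In left-to-right order the NP constituents are "that signal below her instrument in every bridge"; "her instrument in every bridge"; "every bridge"; "this tall student". Number 4 is "this tall student".

this tall student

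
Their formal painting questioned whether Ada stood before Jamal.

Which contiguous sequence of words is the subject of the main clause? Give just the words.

The subject of the main clause is the NP immediately before the verb "questioned": "their formal painting".

their formal painting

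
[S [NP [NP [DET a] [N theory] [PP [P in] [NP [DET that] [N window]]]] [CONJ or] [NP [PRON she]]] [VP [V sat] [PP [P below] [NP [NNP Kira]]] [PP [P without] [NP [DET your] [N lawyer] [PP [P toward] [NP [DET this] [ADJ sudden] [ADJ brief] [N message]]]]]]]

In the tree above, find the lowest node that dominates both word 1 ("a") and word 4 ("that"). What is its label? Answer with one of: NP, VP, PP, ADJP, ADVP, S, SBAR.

NP

Word 1 lies under S → NP → NP → DET; word 4 lies under S → NP → NP → PP → NP → DET. The lowest shared node is the NP.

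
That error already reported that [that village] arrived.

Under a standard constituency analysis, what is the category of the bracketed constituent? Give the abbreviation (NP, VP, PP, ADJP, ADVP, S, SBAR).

NP

The span is built around the noun "village" — a noun phrase (NP).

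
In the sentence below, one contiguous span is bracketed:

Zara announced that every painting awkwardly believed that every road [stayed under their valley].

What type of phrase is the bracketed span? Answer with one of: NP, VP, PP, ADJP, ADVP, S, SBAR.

VP

The bracketed span "stayed under their valley" is headed by "stayed", making it a verb phrase (VP).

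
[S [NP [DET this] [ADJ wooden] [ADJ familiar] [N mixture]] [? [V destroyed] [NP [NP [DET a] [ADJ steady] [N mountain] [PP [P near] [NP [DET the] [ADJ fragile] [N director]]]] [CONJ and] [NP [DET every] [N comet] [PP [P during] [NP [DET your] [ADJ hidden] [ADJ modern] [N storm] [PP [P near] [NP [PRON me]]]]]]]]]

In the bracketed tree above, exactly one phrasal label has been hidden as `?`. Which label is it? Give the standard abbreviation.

VP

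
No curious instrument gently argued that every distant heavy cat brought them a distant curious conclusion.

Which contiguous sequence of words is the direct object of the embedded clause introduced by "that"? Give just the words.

a distant curious conclusion

Within the embedded clause introduced by "that", the direct object of "brought" is "a distant curious conclusion".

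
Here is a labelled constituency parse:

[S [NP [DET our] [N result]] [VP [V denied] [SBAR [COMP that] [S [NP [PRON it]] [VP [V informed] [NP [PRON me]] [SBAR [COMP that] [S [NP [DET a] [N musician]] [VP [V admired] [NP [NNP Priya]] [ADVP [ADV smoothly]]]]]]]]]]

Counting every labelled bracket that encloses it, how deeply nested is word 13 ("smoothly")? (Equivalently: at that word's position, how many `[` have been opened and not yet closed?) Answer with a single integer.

10

The word sits inside ADV, which is inside ADVP, inside VP, inside S, inside SBAR, inside VP, inside S, inside SBAR, inside VP, inside S — 10 brackets in all.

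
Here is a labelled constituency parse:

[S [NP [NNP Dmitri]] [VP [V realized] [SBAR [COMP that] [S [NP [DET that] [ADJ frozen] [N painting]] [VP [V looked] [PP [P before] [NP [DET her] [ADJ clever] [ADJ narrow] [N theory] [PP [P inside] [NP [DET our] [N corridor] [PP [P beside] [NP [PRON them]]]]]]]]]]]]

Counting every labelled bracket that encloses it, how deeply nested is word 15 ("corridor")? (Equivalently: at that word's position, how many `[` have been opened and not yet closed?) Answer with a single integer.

10

Counting open brackets not yet closed at "corridor": [S [VP [SBAR [S [VP [PP [NP [PP [NP [N = 10.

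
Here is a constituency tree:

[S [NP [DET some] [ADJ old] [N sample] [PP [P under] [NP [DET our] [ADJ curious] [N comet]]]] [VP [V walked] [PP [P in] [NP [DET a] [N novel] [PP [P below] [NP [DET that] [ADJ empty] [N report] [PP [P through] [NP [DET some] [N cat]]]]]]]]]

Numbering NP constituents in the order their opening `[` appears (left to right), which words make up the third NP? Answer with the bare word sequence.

Opening `[NP` markers occur at word positions 1, 5, 10, 13, 17; the third of these opens the constituent [NP a novel below that empty report through some cat].

a novel below that empty report through some cat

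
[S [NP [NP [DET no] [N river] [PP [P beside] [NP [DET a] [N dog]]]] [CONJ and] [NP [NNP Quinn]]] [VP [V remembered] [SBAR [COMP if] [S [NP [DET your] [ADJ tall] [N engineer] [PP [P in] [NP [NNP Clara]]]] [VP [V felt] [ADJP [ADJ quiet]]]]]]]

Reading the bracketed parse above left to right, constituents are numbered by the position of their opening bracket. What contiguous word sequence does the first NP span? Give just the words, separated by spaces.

no river beside a dog and Quinn

In left-to-right order the NP constituents are "no river beside a dog and Quinn"; "no river beside a dog"; "a dog"; "Quinn"; "your tall engineer in Clara"; "Clara". Number 1 is "no river beside a dog and Quinn".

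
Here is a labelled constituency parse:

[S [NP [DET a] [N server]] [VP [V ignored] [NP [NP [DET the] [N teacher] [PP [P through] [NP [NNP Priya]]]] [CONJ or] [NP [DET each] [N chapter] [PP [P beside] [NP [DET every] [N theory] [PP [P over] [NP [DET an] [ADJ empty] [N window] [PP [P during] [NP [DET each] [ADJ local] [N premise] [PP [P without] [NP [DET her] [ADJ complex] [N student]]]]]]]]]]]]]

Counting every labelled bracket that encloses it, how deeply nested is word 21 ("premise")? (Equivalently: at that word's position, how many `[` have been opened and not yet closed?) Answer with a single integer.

Counting open brackets not yet closed at "premise": [S [VP [NP [NP [PP [NP [PP [NP [PP [NP [N = 11.

11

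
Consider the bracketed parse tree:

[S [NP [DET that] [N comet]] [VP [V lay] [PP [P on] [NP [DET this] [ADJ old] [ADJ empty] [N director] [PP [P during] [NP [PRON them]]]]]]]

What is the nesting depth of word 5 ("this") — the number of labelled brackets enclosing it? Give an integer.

The word sits inside DET, which is inside NP, inside PP, inside VP, inside S — 5 brackets in all.

5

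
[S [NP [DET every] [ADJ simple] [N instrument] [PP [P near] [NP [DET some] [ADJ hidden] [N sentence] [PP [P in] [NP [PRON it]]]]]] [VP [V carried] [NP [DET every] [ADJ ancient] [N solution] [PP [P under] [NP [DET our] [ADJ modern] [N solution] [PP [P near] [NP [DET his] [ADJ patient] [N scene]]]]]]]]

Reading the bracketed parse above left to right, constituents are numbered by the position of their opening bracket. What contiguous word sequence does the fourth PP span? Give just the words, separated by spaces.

near his patient scene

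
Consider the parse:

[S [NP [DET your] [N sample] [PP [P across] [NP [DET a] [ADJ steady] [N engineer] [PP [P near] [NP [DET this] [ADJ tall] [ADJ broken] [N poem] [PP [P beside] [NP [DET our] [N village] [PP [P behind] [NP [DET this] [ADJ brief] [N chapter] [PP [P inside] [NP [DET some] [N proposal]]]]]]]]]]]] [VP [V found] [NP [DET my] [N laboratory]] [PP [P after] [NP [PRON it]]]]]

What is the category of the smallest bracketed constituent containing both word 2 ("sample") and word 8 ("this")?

NP

Word 2 lies under S → NP → N; word 8 lies under S → NP → PP → NP → PP → NP → DET. The lowest shared node is the NP.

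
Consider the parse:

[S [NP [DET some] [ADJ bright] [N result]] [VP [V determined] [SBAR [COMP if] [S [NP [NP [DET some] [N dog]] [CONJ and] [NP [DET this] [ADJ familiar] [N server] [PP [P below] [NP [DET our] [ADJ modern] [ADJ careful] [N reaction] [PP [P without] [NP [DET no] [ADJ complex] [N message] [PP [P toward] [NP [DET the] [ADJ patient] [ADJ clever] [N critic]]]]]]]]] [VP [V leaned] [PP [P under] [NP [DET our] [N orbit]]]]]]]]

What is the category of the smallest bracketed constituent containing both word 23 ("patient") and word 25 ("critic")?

NP

Word 23 lies under S → VP → SBAR → S → NP → NP → PP → NP → PP → NP → PP → NP → ADJ; word 25 lies under S → VP → SBAR → S → NP → NP → PP → NP → PP → NP → PP → NP → N. The lowest shared node is the NP.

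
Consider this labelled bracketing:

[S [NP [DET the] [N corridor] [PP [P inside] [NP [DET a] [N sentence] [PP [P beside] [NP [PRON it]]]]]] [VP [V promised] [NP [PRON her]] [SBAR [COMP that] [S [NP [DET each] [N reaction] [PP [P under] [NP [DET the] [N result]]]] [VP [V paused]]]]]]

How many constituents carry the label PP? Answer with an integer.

Scanning left to right, an opening `[PP` appears at word positions 3, 6, 13 — 3 in total.

3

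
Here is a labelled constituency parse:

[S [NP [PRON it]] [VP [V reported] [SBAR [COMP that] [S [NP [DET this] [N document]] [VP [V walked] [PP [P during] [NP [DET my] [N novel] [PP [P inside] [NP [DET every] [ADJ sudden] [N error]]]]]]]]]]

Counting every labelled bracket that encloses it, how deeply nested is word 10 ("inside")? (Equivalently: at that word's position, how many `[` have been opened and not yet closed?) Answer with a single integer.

9

Counting open brackets not yet closed at "inside": [S [VP [SBAR [S [VP [PP [NP [PP [P = 9.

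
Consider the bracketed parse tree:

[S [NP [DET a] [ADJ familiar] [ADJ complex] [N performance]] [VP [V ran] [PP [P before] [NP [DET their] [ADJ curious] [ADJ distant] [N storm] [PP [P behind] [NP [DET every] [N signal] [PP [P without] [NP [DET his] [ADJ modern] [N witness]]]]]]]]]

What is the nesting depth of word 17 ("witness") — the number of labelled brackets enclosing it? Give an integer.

9

Path from the root down to the word: S → VP → PP → NP → PP → NP → PP → NP → N. That is 9 enclosing brackets.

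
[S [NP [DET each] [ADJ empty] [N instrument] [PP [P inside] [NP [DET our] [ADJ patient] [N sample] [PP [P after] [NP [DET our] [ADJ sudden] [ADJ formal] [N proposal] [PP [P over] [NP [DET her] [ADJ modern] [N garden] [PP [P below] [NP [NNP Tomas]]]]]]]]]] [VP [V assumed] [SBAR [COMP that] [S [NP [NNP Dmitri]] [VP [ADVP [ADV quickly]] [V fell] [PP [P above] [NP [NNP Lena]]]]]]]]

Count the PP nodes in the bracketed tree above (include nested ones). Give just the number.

5

Scanning left to right, an opening `[PP` appears at word positions 4, 8, 13, 17, 24 — 5 in total.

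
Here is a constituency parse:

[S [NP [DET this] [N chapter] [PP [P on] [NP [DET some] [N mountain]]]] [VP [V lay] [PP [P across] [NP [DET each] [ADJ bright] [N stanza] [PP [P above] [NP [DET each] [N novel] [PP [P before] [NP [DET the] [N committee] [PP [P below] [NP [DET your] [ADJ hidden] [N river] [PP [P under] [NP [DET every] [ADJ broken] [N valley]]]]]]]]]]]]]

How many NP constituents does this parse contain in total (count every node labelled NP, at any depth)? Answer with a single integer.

7

Scanning left to right, an opening `[NP` appears at word positions 1, 4, 8, 12, 15, 18, 22 — 7 in total.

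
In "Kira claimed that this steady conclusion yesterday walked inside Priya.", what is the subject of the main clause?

In the main clause the verb is "claimed"; the NP preceding it, "Kira", is the subject.

Kira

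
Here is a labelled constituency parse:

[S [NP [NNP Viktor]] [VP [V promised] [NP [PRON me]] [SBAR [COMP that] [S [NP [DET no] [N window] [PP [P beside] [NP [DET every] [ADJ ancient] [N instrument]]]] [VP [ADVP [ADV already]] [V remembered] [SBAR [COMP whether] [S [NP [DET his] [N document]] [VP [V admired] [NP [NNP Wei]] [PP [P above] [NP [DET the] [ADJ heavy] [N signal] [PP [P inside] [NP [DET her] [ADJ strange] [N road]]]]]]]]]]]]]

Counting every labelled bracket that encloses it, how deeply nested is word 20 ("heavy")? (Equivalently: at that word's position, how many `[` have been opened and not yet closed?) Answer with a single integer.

11

The word sits inside ADJ, which is inside NP, inside PP, inside VP, inside S, inside SBAR, inside VP, inside S, inside SBAR, inside VP, inside S — 11 brackets in all.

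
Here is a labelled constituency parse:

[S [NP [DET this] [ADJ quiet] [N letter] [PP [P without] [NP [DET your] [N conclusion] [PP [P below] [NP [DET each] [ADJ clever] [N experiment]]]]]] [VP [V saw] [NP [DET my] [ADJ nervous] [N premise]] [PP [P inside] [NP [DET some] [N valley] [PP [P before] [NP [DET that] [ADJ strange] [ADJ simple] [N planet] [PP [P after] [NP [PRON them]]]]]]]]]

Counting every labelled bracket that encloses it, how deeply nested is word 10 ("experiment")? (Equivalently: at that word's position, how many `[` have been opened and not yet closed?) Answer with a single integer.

7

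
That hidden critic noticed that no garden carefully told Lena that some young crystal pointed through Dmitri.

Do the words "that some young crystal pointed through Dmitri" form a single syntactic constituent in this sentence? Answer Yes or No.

These words form the whole subordinate clause headed by "that", so yes — one constituent.

Yes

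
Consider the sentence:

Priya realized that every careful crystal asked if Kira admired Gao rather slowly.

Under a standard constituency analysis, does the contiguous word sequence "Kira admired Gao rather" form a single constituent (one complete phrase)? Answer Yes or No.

No

The smallest constituent containing the whole sequence is the clause [S Kira admired Gao rather slowly], but the sequence is only part of it — it straddles the boundary between noun phrase "Kira" and verb phrase "admired Gao rather slowly".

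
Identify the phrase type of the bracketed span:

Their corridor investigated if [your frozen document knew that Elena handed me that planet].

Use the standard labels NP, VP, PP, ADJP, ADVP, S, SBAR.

"knew" is the head of the bracketed span, so the span is a clause: S.

S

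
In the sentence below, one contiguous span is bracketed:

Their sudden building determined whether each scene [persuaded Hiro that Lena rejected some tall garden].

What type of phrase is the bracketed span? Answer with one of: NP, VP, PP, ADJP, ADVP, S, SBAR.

"persuaded" is the head of the bracketed span, so the span is a verb phrase: VP.

VP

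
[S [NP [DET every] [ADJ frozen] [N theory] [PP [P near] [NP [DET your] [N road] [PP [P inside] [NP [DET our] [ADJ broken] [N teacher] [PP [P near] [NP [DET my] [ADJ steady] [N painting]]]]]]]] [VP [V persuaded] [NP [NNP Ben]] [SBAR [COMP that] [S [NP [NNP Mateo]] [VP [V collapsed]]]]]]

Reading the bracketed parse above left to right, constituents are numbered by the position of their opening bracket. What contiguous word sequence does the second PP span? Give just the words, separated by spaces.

In left-to-right order the PP constituents are "near your road inside our broken teacher near my steady painting"; "inside our broken teacher near my steady painting"; "near my steady painting". Number 2 is "inside our broken teacher near my steady painting".

inside our broken teacher near my steady painting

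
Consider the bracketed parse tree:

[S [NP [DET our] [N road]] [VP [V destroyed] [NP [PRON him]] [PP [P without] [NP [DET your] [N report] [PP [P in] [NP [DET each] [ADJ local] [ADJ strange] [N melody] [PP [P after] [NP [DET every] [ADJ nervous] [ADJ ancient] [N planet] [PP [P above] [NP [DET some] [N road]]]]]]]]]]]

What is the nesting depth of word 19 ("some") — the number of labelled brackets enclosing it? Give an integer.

11

Counting open brackets not yet closed at "some": [S [VP [PP [NP [PP [NP [PP [NP [PP [NP [DET = 11.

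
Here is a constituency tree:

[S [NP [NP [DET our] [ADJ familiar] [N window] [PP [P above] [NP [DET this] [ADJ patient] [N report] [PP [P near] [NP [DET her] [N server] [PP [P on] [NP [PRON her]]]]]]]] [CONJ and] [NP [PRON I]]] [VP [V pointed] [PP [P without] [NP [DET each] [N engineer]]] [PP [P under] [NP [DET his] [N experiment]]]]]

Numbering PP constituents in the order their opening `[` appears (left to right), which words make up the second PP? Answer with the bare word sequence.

In left-to-right order the PP constituents are "above this patient report near her server on her"; "near her server on her"; "on her"; "without each engineer"; "under his experiment". Number 2 is "near her server on her".

near her server on her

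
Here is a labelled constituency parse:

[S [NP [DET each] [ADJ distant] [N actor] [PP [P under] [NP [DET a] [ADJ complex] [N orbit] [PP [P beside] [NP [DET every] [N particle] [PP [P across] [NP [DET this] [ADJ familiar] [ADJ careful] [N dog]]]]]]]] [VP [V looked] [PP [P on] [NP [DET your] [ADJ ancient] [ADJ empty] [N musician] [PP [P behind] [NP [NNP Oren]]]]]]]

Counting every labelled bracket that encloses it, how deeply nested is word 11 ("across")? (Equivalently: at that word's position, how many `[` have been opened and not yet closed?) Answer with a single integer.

Path from the root down to the word: S → NP → PP → NP → PP → NP → PP → P. That is 8 enclosing brackets.

8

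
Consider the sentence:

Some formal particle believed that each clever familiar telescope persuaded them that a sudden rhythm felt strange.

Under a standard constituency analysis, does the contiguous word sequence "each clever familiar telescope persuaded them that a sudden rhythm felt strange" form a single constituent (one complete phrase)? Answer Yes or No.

Yes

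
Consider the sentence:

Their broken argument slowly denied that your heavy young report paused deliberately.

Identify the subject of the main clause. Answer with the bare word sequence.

The subject of the main clause is the NP immediately before the verb "denied": "their broken argument".

their broken argument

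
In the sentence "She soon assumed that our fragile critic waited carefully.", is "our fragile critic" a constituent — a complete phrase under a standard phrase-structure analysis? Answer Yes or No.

"our fragile critic" is exactly the noun phrase [NP our fragile critic], a complete constituent.

Yes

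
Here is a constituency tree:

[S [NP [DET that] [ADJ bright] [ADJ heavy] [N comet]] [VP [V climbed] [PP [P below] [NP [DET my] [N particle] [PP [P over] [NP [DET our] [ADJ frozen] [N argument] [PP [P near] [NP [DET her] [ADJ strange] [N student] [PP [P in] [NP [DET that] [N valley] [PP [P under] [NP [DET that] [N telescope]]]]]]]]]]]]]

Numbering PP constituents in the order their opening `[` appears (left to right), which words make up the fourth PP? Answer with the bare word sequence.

in that valley under that telescope

The PP opening brackets appear, in order, over: "below my particle over our frozen argument near her strange student in that valley under that telescope"; "over our frozen argument near her strange student in that valley under that telescope"; "near her strange student in that valley under that telescope"; "in that valley under that telescope"; "under that telescope". The fourth one spans "in that valley under that telescope".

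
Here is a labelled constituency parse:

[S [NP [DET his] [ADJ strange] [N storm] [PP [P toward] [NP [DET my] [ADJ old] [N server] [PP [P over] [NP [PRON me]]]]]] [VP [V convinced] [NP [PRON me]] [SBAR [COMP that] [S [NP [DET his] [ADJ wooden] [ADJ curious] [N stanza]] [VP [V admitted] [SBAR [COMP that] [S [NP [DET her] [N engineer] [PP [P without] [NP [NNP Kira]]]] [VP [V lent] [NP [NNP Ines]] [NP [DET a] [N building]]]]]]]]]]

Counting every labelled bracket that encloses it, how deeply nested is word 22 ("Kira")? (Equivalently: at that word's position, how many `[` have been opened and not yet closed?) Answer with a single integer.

Path from the root down to the word: S → VP → SBAR → S → VP → SBAR → S → NP → PP → NP → NNP. That is 11 enclosing brackets.

11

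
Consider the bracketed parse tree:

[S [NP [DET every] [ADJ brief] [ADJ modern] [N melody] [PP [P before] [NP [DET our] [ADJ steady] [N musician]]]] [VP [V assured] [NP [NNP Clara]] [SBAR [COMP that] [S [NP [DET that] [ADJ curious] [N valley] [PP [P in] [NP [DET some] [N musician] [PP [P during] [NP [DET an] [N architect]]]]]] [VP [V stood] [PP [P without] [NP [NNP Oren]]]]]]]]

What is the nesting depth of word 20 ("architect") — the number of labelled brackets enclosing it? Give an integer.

The word sits inside N, which is inside NP, inside PP, inside NP, inside PP, inside NP, inside S, inside SBAR, inside VP, inside S — 10 brackets in all.

10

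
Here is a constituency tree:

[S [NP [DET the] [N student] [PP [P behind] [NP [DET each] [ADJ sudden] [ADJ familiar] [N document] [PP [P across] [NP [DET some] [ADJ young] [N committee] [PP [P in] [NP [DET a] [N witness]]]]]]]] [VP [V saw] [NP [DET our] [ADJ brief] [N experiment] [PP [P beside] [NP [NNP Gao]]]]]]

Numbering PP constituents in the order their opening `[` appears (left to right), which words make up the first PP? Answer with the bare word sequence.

behind each sudden familiar document across some young committee in a witness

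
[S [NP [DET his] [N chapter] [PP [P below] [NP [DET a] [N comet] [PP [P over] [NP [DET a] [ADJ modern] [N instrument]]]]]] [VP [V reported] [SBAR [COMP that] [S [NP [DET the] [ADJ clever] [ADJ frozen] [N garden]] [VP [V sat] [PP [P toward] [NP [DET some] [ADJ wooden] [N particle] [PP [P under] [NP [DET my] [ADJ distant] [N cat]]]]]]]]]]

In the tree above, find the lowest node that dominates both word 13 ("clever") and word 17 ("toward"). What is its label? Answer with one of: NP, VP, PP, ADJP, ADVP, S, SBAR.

S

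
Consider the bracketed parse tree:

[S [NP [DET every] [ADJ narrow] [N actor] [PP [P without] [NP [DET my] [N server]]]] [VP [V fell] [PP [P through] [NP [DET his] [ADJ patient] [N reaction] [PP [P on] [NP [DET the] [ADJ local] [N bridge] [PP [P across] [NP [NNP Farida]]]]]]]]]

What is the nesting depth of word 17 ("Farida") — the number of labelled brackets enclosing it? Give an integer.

9

Path from the root down to the word: S → VP → PP → NP → PP → NP → PP → NP → NNP. That is 9 enclosing brackets.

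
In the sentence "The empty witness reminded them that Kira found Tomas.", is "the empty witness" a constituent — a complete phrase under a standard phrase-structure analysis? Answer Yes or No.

The sequence corresponds to a single NP node — the noun phrase "the empty witness".

Yes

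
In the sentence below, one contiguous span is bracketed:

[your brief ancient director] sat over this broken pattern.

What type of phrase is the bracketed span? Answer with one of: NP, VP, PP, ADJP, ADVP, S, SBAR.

"director" is the head of the bracketed span, so the span is a noun phrase: NP.

NP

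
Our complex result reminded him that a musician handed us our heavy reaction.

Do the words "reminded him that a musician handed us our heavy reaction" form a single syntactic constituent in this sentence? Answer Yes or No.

The sequence corresponds to a single VP node — the verb phrase "reminded him that a musician handed us our heavy reaction".

Yes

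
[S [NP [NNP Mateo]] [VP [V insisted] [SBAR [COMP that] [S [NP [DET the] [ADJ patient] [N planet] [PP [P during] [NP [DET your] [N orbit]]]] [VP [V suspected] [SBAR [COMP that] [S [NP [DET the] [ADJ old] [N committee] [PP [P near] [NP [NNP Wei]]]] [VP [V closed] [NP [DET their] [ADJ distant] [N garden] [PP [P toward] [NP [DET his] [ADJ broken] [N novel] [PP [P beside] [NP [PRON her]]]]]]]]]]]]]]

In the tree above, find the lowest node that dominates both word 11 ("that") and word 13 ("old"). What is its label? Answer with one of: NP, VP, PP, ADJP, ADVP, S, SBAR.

SBAR

Both words fall inside [SBAR that the old committee near Wei closed their distant garden toward his broken novel beside her] (words 11–26), and no smaller constituent contains them both. Label: SBAR.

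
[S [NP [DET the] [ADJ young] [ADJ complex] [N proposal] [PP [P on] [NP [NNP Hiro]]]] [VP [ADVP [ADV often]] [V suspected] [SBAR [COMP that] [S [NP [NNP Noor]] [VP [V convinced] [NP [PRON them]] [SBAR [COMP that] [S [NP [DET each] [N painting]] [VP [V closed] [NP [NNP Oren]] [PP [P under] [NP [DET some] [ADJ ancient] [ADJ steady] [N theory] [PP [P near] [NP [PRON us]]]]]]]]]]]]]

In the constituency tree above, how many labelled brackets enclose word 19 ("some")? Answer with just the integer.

11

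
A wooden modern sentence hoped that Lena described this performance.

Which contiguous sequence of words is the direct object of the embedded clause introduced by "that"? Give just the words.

this performance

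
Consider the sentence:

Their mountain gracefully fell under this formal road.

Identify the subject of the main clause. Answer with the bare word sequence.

their mountain

The subject of the main clause is the NP immediately before the verb "fell": "their mountain".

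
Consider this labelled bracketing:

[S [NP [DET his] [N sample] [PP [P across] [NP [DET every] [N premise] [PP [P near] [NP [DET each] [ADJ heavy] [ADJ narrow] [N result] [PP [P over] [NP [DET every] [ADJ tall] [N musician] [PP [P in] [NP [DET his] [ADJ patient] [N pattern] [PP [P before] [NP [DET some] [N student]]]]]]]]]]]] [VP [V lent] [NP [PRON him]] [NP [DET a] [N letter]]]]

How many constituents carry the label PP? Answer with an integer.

5

Listing each PP by its span: [PP across every premise near each heavy narrow result over every tall musician in his patient pattern before some student]; [PP near each heavy narrow result over every tall musician in his patient pattern before some student]; [PP over every tall musician in his patient pattern before some student]; [PP in his patient pattern before some student]; [PP before some student] — that makes 5.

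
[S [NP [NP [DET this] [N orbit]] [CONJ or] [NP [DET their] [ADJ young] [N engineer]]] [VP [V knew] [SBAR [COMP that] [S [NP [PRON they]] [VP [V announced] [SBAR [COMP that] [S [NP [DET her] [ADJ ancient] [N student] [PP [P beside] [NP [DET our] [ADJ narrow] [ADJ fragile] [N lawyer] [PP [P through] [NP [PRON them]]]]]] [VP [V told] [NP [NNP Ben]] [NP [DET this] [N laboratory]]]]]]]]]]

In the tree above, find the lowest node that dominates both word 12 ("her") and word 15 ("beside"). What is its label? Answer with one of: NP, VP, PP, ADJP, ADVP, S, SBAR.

NP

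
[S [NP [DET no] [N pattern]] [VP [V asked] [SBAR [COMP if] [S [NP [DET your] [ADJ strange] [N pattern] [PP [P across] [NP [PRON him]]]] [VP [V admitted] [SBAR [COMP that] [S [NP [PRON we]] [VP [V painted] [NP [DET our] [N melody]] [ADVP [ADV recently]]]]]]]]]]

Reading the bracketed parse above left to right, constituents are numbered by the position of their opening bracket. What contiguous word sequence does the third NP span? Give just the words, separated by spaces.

In left-to-right order the NP constituents are "no pattern"; "your strange pattern across him"; "him"; "we"; "our melody". Number 3 is "him".

him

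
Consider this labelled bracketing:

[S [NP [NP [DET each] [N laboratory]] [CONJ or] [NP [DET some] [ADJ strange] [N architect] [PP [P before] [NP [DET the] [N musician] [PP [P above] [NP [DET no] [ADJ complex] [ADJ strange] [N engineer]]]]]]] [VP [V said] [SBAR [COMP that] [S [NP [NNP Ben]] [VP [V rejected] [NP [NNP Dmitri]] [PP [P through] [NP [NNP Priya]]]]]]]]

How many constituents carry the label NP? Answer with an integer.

8

The NP constituents are: [NP each laboratory or some strange architect before the musician above no complex strange engineer]; [NP each laboratory]; [NP some strange architect before the musician above no complex strange engineer]; [NP the musician above no complex strange engineer]; [NP no complex strange engineer]; [NP Ben] …. Total: 8.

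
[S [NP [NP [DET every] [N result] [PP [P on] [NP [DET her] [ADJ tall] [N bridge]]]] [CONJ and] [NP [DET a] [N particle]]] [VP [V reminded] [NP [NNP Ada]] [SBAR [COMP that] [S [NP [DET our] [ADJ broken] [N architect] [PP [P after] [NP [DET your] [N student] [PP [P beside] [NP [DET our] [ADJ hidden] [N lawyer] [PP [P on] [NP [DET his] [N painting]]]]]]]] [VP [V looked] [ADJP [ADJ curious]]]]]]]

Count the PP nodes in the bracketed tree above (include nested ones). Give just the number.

4

Listing each PP by its span: [PP on her tall bridge]; [PP after your student beside our hidden lawyer on his painting]; [PP beside our hidden lawyer on his painting]; [PP on his painting] — that makes 4.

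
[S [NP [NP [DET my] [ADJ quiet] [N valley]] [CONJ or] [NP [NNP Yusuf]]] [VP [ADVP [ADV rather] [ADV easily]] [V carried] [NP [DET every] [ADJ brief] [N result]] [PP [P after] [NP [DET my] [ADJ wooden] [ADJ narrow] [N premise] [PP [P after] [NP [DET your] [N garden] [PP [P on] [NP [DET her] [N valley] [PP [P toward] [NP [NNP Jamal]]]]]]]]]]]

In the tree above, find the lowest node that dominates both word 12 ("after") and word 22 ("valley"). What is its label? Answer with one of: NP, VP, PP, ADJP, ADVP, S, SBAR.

The smallest bracket enclosing both words is [PP after my wooden narrow premise after your garden on her valley toward Jamal], so the label is PP.

PP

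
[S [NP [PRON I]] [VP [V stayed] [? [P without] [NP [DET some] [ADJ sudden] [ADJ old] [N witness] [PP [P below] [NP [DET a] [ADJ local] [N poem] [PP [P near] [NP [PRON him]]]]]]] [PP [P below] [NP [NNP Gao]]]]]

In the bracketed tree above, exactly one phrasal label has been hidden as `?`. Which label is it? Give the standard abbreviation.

PP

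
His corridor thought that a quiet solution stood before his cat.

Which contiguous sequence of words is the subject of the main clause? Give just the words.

his corridor

In the main clause the verb is "thought"; the NP preceding it, "his corridor", is the subject.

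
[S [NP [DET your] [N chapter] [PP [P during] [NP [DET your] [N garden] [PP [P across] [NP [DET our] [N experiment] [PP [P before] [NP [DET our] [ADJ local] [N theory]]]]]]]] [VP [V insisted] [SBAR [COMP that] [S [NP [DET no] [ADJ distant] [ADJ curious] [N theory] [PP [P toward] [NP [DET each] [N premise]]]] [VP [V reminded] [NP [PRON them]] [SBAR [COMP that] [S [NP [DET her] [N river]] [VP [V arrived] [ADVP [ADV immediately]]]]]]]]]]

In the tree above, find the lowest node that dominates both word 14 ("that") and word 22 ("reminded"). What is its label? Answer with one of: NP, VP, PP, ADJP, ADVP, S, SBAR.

SBAR

Both words fall inside [SBAR that no distant curious theory toward each premise reminded them that her river arrived immediately] (words 14–28), and no smaller constituent contains them both. Label: SBAR.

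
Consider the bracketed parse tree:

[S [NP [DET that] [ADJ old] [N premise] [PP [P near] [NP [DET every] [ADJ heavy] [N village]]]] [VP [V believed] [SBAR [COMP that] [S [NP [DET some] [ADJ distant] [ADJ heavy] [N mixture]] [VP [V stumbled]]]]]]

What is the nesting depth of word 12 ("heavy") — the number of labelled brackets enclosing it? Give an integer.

6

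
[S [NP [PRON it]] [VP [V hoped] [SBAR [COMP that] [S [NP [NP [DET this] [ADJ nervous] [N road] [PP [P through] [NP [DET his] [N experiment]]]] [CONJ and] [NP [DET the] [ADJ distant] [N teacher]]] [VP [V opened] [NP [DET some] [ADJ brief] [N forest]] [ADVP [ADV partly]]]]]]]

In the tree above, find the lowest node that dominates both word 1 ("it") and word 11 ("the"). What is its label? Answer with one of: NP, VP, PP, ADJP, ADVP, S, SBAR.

Word 1 lies under S → NP → PRON; word 11 lies under S → VP → SBAR → S → NP → NP → DET. The lowest shared node is the S.

S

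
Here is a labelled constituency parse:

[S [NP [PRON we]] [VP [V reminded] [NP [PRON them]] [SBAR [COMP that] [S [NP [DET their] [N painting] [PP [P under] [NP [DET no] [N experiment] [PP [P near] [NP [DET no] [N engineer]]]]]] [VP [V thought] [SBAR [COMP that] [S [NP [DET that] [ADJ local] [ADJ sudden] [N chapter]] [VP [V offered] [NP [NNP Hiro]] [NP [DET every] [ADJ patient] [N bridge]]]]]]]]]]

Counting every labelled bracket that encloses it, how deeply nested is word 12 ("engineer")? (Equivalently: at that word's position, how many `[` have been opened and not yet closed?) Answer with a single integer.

10

The word sits inside N, which is inside NP, inside PP, inside NP, inside PP, inside NP, inside S, inside SBAR, inside VP, inside S — 10 brackets in all.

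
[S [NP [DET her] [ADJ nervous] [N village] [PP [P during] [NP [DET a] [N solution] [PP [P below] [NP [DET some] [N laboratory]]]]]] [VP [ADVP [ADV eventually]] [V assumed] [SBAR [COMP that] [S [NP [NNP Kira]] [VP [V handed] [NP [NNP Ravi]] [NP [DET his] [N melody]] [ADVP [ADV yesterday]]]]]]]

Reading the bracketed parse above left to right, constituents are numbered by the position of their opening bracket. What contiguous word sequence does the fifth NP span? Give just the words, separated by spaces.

Ravi

The NP opening brackets appear, in order, over: "her nervous village during a solution below some laboratory"; "a solution below some laboratory"; "some laboratory"; "Kira"; "Ravi"; "his melody". The fifth one spans "Ravi".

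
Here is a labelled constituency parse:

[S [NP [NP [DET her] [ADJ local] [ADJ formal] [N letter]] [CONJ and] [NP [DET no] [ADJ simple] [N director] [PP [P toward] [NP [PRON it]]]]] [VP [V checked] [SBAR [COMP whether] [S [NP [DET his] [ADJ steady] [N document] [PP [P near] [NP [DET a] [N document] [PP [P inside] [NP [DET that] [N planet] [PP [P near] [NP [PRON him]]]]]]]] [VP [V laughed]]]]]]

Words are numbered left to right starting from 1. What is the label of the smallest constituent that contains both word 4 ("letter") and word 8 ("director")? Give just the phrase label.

NP

Both words fall inside [NP her local formal letter and no simple director toward it] (words 1–10), and no smaller constituent contains them both. Label: NP.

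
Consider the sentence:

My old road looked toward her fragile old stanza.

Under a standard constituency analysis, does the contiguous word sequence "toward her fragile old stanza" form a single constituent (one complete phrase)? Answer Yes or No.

Yes

"toward her fragile old stanza" is exactly the prepositional phrase [PP toward her fragile old stanza], a complete constituent.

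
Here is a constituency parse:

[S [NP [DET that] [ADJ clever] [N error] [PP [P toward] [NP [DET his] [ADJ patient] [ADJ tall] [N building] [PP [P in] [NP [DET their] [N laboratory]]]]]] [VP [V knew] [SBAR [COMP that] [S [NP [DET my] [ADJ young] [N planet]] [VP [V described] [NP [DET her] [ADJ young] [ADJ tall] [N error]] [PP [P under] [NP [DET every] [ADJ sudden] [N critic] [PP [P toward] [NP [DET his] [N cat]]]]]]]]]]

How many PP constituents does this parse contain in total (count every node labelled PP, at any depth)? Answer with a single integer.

4

The PP constituents are: [PP toward his patient tall building in their laboratory]; [PP in their laboratory]; [PP under every sudden critic toward his cat]; [PP toward his cat]. Total: 4.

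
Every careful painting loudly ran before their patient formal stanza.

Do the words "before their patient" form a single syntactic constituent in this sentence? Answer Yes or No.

No

The smallest constituent containing the whole sequence is the prepositional phrase [PP before their patient formal stanza], but the sequence is only part of it — it straddles the boundary between preposition "before" and noun phrase "their patient formal stanza".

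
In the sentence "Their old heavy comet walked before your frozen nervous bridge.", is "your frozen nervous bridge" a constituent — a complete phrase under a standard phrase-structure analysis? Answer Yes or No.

Yes

The sequence corresponds to a single NP node — the noun phrase "your frozen nervous bridge".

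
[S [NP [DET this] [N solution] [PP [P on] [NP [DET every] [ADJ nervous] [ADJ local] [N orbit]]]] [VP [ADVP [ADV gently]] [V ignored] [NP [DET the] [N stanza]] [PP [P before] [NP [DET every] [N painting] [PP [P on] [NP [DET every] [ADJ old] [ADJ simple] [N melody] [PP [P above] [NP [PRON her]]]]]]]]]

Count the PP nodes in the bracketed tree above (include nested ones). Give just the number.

4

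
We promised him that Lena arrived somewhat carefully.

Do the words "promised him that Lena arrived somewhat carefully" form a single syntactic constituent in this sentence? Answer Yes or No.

"promised him that Lena arrived somewhat carefully" is exactly the verb phrase [VP promised him that Lena arrived somewhat carefully], a complete constituent.

Yes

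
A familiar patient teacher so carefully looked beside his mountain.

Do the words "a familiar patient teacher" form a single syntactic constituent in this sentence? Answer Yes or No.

Yes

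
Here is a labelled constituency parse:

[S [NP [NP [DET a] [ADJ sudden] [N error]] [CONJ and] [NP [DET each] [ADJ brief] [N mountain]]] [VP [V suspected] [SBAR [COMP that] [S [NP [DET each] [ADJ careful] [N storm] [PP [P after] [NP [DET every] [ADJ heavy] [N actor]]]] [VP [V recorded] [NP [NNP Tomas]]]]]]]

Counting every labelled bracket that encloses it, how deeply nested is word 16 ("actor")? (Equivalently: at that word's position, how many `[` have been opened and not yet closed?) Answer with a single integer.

Counting open brackets not yet closed at "actor": [S [VP [SBAR [S [NP [PP [NP [N = 8.

8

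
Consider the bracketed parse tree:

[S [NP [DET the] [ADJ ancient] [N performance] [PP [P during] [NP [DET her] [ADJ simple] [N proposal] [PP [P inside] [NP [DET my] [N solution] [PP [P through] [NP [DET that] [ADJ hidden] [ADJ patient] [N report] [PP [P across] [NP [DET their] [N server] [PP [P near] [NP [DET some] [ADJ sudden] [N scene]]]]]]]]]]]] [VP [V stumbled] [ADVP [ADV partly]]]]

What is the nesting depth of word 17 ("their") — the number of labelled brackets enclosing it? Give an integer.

11

Counting open brackets not yet closed at "their": [S [NP [PP [NP [PP [NP [PP [NP [PP [NP [DET = 11.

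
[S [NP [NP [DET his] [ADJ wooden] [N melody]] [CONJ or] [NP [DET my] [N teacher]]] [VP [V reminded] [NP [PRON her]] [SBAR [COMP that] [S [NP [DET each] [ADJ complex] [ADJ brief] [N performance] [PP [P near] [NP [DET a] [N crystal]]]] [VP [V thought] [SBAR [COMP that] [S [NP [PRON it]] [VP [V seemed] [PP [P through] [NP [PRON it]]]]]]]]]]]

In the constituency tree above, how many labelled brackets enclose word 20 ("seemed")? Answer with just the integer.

9

The word sits inside V, which is inside VP, inside S, inside SBAR, inside VP, inside S, inside SBAR, inside VP, inside S — 9 brackets in all.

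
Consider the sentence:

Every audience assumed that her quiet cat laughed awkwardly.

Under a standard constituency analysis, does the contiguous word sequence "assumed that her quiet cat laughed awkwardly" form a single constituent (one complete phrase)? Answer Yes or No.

Yes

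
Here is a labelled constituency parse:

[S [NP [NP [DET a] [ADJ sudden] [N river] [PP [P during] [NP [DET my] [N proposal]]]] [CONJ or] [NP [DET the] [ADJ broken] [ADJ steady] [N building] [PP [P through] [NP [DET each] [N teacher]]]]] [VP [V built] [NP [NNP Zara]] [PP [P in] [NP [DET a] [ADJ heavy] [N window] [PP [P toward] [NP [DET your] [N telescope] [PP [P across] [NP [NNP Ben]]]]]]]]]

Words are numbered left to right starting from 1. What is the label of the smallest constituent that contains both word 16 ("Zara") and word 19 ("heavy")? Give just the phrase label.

VP

Both words fall inside [VP built Zara in a heavy window toward your telescope across Ben] (words 15–25), and no smaller constituent contains them both. Label: VP.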